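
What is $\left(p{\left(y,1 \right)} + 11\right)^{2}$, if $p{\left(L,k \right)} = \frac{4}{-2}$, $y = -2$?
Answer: $81$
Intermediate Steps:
$p{\left(L,k \right)} = -2$ ($p{\left(L,k \right)} = 4 \left(- \frac{1}{2}\right) = -2$)
$\left(p{\left(y,1 \right)} + 11\right)^{2} = \left(-2 + 11\right)^{2} = 9^{2} = 81$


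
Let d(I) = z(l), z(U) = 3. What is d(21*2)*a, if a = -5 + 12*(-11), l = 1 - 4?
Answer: -411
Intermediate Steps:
l = -3
d(I) = 3
a = -137 (a = -5 - 132 = -137)
d(21*2)*a = 3*(-137) = -411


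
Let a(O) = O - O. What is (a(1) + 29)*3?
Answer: 87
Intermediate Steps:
a(O) = 0
(a(1) + 29)*3 = (0 + 29)*3 = 29*3 = 87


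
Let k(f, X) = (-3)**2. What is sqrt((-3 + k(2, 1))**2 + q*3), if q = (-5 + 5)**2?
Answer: 6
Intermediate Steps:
k(f, X) = 9
q = 0 (q = 0**2 = 0)
sqrt((-3 + k(2, 1))**2 + q*3) = sqrt((-3 + 9)**2 + 0*3) = sqrt(6**2 + 0) = sqrt(36 + 0) = sqrt(36) = 6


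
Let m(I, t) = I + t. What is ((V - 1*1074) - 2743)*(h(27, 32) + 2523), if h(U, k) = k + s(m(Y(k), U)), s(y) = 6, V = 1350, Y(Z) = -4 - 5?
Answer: -6317987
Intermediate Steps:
Y(Z) = -9
h(U, k) = 6 + k (h(U, k) = k + 6 = 6 + k)
((V - 1*1074) - 2743)*(h(27, 32) + 2523) = ((1350 - 1*1074) - 2743)*((6 + 32) + 2523) = ((1350 - 1074) - 2743)*(38 + 2523) = (276 - 2743)*2561 = -2467*2561 = -6317987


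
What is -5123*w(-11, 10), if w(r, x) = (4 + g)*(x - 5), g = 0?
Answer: -102460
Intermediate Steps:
w(r, x) = -20 + 4*x (w(r, x) = (4 + 0)*(x - 5) = 4*(-5 + x) = -20 + 4*x)
-5123*w(-11, 10) = -5123*(-20 + 4*10) = -5123*(-20 + 40) = -5123*20 = -102460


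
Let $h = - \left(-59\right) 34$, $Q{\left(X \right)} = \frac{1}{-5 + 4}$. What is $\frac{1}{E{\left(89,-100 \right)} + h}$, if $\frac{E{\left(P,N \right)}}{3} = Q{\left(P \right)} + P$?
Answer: $\frac{1}{2270} \approx 0.00044053$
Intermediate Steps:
$Q{\left(X \right)} = -1$ ($Q{\left(X \right)} = \frac{1}{-1} = -1$)
$E{\left(P,N \right)} = -3 + 3 P$ ($E{\left(P,N \right)} = 3 \left(-1 + P\right) = -3 + 3 P$)
$h = 2006$ ($h = \left(-1\right) \left(-2006\right) = 2006$)
$\frac{1}{E{\left(89,-100 \right)} + h} = \frac{1}{\left(-3 + 3 \cdot 89\right) + 2006} = \frac{1}{\left(-3 + 267\right) + 2006} = \frac{1}{264 + 2006} = \frac{1}{2270}$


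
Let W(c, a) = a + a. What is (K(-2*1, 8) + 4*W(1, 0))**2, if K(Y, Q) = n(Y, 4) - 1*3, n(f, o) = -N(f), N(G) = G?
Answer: 1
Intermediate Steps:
n(f, o) = -f
W(c, a) = 2*a
K(Y, Q) = -3 - Y (K(Y, Q) = -Y - 1*3 = -Y - 3 = -3 - Y)
(K(-2*1, 8) + 4*W(1, 0))**2 = ((-3 - (-2)) + 4*(2*0))**2 = ((-3 - 1*(-2)) + 4*0)**2 = ((-3 + 2) + 0)**2 = (-1 + 0)**2 = (-1)**2 = 1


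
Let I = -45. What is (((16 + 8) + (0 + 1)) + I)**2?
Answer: 400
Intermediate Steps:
(((16 + 8) + (0 + 1)) + I)**2 = (((16 + 8) + (0 + 1)) - 45)**2 = ((24 + 1) - 45)**2 = (25 - 45)**2 = (-20)**2 = 400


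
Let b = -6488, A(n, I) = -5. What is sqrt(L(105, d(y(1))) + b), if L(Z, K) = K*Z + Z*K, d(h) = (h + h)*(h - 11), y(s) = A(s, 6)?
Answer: 2*sqrt(6778) ≈ 164.66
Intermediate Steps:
y(s) = -5
d(h) = 2*h*(-11 + h) (d(h) = (2*h)*(-11 + h) = 2*h*(-11 + h))
L(Z, K) = 2*K*Z (L(Z, K) = K*Z + K*Z = 2*K*Z)
sqrt(L(105, d(y(1))) + b) = sqrt(2*(2*(-5)*(-11 - 5))*105 - 6488) = sqrt(2*(2*(-5)*(-16))*105 - 6488) = sqrt(2*160*105 - 6488) = sqrt(33600 - 6488) = sqrt(27112) = 2*sqrt(6778)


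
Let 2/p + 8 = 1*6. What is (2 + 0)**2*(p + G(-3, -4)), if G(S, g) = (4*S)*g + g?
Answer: 172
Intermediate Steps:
p = -1 (p = 2/(-8 + 1*6) = 2/(-8 + 6) = 2/(-2) = 2*(-1/2) = -1)
G(S, g) = g + 4*S*g (G(S, g) = 4*S*g + g = g + 4*S*g)
(2 + 0)**2*(p + G(-3, -4)) = (2 + 0)**2*(-1 - 4*(1 + 4*(-3))) = 2**2*(-1 - 4*(1 - 12)) = 4*(-1 - 4*(-11)) = 4*(-1 + 44) = 4*43 = 172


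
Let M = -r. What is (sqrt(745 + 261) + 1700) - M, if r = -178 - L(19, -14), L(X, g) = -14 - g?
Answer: 1522 + sqrt(1006) ≈ 1553.7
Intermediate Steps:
r = -178 (r = -178 - (-14 - 1*(-14)) = -178 - (-14 + 14) = -178 - 1*0 = -178 + 0 = -178)
M = 178 (M = -1*(-178) = 178)
(sqrt(745 + 261) + 1700) - M = (sqrt(745 + 261) + 1700) - 1*178 = (sqrt(1006) + 1700) - 178 = (1700 + sqrt(1006)) - 178 = 1522 + sqrt(1006)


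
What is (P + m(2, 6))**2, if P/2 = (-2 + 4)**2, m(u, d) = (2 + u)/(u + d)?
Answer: 289/4 ≈ 72.250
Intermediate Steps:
m(u, d) = (2 + u)/(d + u)
P = 8 (P = 2*(-2 + 4)**2 = 2*2**2 = 2*4 = 8)
(P + m(2, 6))**2 = (8 + (2 + 2)/(6 + 2))**2 = (8 + 4/8)**2 = (8 + (1/8)*4)**2 = (8 + 1/2)**2 = (17/2)**2 = 289/4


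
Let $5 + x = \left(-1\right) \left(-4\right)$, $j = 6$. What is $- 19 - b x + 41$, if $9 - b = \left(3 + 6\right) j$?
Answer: $896$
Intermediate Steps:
$x = -1$ ($x = -5 - -4 = -5 + 4 = -1$)
$b = -45$ ($b = 9 - \left(3 + 6\right) 6 = 9 - 9 \cdot 6 = 9 - 54 = -45$)
$- 19 - b x + 41 = - 19 \left(-1\right) \left(-45\right) \left(-1\right) + 41 = - 19 \cdot 45 \left(-1\right) + 41 = \left(-19\right) \left(-45\right) + 41 = 855 + 41 = 896$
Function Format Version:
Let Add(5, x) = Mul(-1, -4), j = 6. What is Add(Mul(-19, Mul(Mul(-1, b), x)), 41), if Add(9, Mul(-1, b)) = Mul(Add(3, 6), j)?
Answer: 896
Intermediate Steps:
x = -1 (x = Add(-5, Mul(-1, -4)) = Add(-5, 4) = -1)
b = -45 (b = Add(9, Mul(-1, Mul(Add(3, 6), 6))) = Add(9, Mul(-1, Mul(9, 6))) = Add(9, Mul(-1, 54)) = Add(9, -54) = -45)
Add(Mul(-19, Mul(Mul(-1, b), x)), 41) = Add(Mul(-19, Mul(Mul(-1, -45), -1)), 41) = Add(Mul(-19, Mul(45, -1)), 41) = Add(Mul(-19, -45), 41) = Add(855, 41) = 896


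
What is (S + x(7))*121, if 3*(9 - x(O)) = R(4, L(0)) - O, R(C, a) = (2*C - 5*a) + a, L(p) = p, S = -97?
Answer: -32065/3 ≈ -10688.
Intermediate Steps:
R(C, a) = -4*a + 2*C (R(C, a) = (-5*a + 2*C) + a = -4*a + 2*C)
x(O) = 19/3 + O/3 (x(O) = 9 - ((-4*0 + 2*4) - O)/3 = 9 - ((0 + 8) - O)/3 = 9 - (8 - O)/3 = 9 + (-8/3 + O/3) = 19/3 + O/3)
(S + x(7))*121 = (-97 + (19/3 + (1/3)*7))*121 = (-97 + (19/3 + 7/3))*121 = (-97 + 26/3)*121 = -265/3*121 = -32065/3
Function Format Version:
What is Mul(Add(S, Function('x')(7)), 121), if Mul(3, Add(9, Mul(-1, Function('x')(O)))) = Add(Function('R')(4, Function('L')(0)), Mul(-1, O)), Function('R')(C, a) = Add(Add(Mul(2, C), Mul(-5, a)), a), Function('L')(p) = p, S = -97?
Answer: Rational(-32065, 3) ≈ -10688.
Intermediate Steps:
Function('R')(C, a) = Add(Mul(-4, a), Mul(2, C)) (Function('R')(C, a) = Add(Add(Mul(-5, a), Mul(2, C)), a) = Add(Mul(-4, a), Mul(2, C)))
Function('x')(O) = Add(Rational(19, 3), Mul(Rational(1, 3), O)) (Function('x')(O) = Add(9, Mul(Rational(-1, 3), Add(Add(Mul(-4, 0), Mul(2, 4)), Mul(-1, O)))) = Add(9, Mul(Rational(-1, 3), Add(Add(0, 8), Mul(-1, O)))) = Add(9, Mul(Rational(-1, 3), Add(8, Mul(-1, O)))) = Add(9, Add(Rational(-8, 3), Mul(Rational(1, 3), O))) = Add(Rational(19, 3), Mul(Rational(1, 3), O)))
Mul(Add(S, Function('x')(7)), 121) = Mul(Add(-97, Add(Rational(19, 3), Mul(Rational(1, 3), 7))), 121) = Mul(Add(-97, Add(Rational(19, 3), Rational(7, 3))), 121) = Mul(Add(-97, Rational(26, 3)), 121) = Mul(Rational(-265, 3), 121) = Rational(-32065, 3)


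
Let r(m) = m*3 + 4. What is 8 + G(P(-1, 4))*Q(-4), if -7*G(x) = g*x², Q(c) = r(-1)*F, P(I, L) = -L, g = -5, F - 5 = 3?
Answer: 696/7 ≈ 99.429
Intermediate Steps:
F = 8 (F = 5 + 3 = 8)
r(m) = 4 + 3*m (r(m) = 3*m + 4 = 4 + 3*m)
Q(c) = 8 (Q(c) = (4 + 3*(-1))*8 = (4 - 3)*8 = 1*8 = 8)
G(x) = 5*x²/7 (G(x) = -(-5)*x²/7 = 5*x²/7)
8 + G(P(-1, 4))*Q(-4) = 8 + (5*(-1*4)²/7)*8 = 8 + ((5/7)*(-4)²)*8 = 8 + ((5/7)*16)*8 = 8 + (80/7)*8 = 8 + 640/7 = 696/7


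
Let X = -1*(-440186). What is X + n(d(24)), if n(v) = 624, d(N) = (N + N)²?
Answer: 440810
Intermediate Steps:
d(N) = 4*N² (d(N) = (2*N)² = 4*N²)
X = 440186
X + n(d(24)) = 440186 + 624 = 440810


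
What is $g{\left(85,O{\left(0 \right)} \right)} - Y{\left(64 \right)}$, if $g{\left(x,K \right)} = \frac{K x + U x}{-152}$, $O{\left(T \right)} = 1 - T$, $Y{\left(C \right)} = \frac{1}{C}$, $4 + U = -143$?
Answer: $\frac{99261}{1216} \approx 81.629$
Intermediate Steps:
$U = -147$ ($U = -4 - 143 = -147$)
$g{\left(x,K \right)} = \frac{147 x}{152} - \frac{K x}{152}$ ($g{\left(x,K \right)} = \frac{K x - 147 x}{-152} = \left(- 147 x + K x\right) \left(- \frac{1}{152}\right) = \frac{147 x}{152} - \frac{K x}{152}$)
$g{\left(85,O{\left(0 \right)} \right)} - Y{\left(64 \right)} = \frac{1}{152} \cdot 85 \left(147 - \left(1 - 0\right)\right) - \frac{1}{64} = \frac{1}{152} \cdot 85 \left(147 - \left(1 + 0\right)\right) - \frac{1}{64} = \frac{1}{152} \cdot 85 \left(147 - 1\right) - \frac{1}{64} = \frac{1}{152} \cdot 85 \cdot 146 - \frac{1}{64} = \frac{6205}{76} - \frac{1}{64} = \frac{99261}{1216}$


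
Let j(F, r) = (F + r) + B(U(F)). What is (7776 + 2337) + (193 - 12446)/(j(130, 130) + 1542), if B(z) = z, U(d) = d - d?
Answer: 18211373/1802 ≈ 10106.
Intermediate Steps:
U(d) = 0
j(F, r) = F + r (j(F, r) = (F + r) + 0 = F + r)
(7776 + 2337) + (193 - 12446)/(j(130, 130) + 1542) = (7776 + 2337) + (193 - 12446)/((130 + 130) + 1542) = 10113 - 12253/(260 + 1542) = 10113 - 12253/1802 = 18211373/1802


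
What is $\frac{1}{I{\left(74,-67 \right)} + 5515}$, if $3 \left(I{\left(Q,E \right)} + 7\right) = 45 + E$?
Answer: $\frac{3}{16502} \approx 0.0001818$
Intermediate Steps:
$I{\left(Q,E \right)} = 8 + \frac{E}{3}$ ($I{\left(Q,E \right)} = -7 + \frac{45 + E}{3} = -7 + \left(15 + \frac{E}{3}\right) = 8 + \frac{E}{3}$)
$\frac{1}{I{\left(74,-67 \right)} + 5515} = \frac{1}{\left(8 + \frac{1}{3} \left(-67\right)\right) + 5515} = \frac{1}{\left(8 - \frac{67}{3}\right) + 5515} = \frac{1}{- \frac{43}{3} + 5515} = \frac{1}{\frac{16502}{3}} = \frac{3}{16502}$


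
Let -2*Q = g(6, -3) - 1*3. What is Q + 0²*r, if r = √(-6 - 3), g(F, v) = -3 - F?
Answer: 6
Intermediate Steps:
r = 3*I (r = √(-9) = 3*I ≈ 3.0*I)
Q = 6 (Q = -((-3 - 1*6) - 1*3)/2 = -((-3 - 6) - 3)/2 = -(-9 - 3)/2 = -½*(-12) = 6)
Q + 0²*r = 6 + 0²*(3*I) = 6 + 0*(3*I) = 6 + 0 = 6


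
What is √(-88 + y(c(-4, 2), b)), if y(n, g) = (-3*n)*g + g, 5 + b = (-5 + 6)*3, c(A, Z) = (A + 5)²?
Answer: 2*I*√21 ≈ 9.1651*I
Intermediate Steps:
c(A, Z) = (5 + A)²
b = -2 (b = -5 + (-5 + 6)*3 = -5 + 1*3 = -5 + 3 = -2)
y(n, g) = g - 3*g*n (y(n, g) = -3*g*n + g = g - 3*g*n)
√(-88 + y(c(-4, 2), b)) = √(-88 - 2*(1 - 3*(5 - 4)²)) = √(-88 - 2*(1 - 3*1²)) = √(-88 - 2*(1 - 3*1)) = √(-88 - 2*(1 - 3)) = √(-88 - 2*(-2)) = √(-88 + 4) = √(-84) = 2*I*√21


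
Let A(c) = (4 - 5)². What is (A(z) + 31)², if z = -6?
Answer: 1024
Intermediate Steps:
A(c) = 1 (A(c) = (-1)² = 1)
(A(z) + 31)² = (1 + 31)² = 32² = 1024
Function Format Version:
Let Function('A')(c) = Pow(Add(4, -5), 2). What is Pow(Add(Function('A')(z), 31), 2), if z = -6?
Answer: 1024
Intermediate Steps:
Function('A')(c) = 1 (Function('A')(c) = Pow(-1, 2) = 1)
Pow(Add(Function('A')(z), 31), 2) = Pow(Add(1, 31), 2) = Pow(32, 2) = 1024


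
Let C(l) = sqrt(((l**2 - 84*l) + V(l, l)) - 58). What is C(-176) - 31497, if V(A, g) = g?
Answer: -31497 + sqrt(45526) ≈ -31284.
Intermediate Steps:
C(l) = sqrt(-58 + l**2 - 83*l) (C(l) = sqrt(((l**2 - 84*l) + l) - 58) = sqrt((l**2 - 83*l) - 58) = sqrt(-58 + l**2 - 83*l))
C(-176) - 31497 = sqrt(-58 + (-176)**2 - 83*(-176)) - 31497 = sqrt(-58 + 30976 + 14608) - 31497 = sqrt(45526) - 31497 = -31497 + sqrt(45526)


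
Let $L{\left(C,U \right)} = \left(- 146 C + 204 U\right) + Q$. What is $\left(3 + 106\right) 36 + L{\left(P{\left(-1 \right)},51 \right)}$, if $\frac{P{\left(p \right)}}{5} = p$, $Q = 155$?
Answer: $15213$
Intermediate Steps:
$P{\left(p \right)} = 5 p$
$L{\left(C,U \right)} = 155 - 146 C + 204 U$ ($L{\left(C,U \right)} = \left(- 146 C + 204 U\right) + 155 = 155 - 146 C + 204 U$)
$\left(3 + 106\right) 36 + L{\left(P{\left(-1 \right)},51 \right)} = \left(3 + 106\right) 36 + \left(155 - 146 \cdot 5 \left(-1\right) + 204 \cdot 51\right) = 109 \cdot 36 + \left(155 - -730 + 10404\right) = 3924 + \left(155 + 730 + 10404\right) = 3924 + 11289 = 15213$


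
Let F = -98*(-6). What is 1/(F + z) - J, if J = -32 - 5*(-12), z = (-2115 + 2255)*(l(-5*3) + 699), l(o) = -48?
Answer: -2568383/91728 ≈ -28.000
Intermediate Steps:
F = 588
z = 91140 (z = (-2115 + 2255)*(-48 + 699) = 140*651 = 91140)
J = 28 (J = -32 + 60 = 28)
1/(F + z) - J = 1/(588 + 91140) - 1*28 = 1/91728 - 28 = -2568383/91728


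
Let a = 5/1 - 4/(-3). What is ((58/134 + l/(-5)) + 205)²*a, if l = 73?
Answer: 77651423779/336675 ≈ 2.3064e+5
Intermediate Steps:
a = 19/3 (a = 5*1 - 4*(-⅓) = 5 + 4/3 = 19/3 ≈ 6.3333)
((58/134 + l/(-5)) + 205)²*a = ((58/134 + 73/(-5)) + 205)²*(19/3) = ((58*(1/134) + 73*(-⅕)) + 205)²*(19/3) = ((29/67 - 73/5) + 205)²*(19/3) = (-4746/335 + 205)²*(19/3) = (63929/335)²*(19/3) = (4086917041/112225)*(19/3) = 77651423779/336675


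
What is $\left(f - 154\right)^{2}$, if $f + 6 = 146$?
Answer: $196$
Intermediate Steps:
$f = 140$ ($f = -6 + 146 = 140$)
$\left(f - 154\right)^{2} = \left(140 - 154\right)^{2} = \left(-14\right)^{2} = 196$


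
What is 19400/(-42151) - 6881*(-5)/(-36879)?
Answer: -2165657755/1554486729 ≈ -1.3932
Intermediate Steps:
19400/(-42151) - 6881*(-5)/(-36879) = 19400*(-1/42151) + 34405*(-1/36879) = -19400/42151 - 34405/36879 = -2165657755/1554486729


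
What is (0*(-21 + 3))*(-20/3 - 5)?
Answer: 0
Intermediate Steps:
(0*(-21 + 3))*(-20/3 - 5) = (0*(-18))*(-20/3 - 5) = 0*(-5*4/3 - 5) = 0*(-20/3 - 5) = 0*(-35/3) = 0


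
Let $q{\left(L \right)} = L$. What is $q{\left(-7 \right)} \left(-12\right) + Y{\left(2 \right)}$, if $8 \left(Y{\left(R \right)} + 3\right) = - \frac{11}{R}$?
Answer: $\frac{1285}{16} \approx 80.313$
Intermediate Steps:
$Y{\left(R \right)} = -3 - \frac{11}{8 R}$ ($Y{\left(R \right)} = -3 + \frac{\left(-11\right) \frac{1}{R}}{8} = -3 - \frac{11}{8 R}$)
$q{\left(-7 \right)} \left(-12\right) + Y{\left(2 \right)} = \left(-7\right) \left(-12\right) - \left(3 + \frac{11}{8 \cdot 2}\right) = 84 - \frac{59}{16} = \frac{1285}{16}$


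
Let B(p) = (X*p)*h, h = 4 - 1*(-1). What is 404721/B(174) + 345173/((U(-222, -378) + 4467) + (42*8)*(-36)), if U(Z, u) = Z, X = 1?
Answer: 959054687/2276790 ≈ 421.23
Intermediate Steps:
h = 5 (h = 4 + 1 = 5)
B(p) = 5*p (B(p) = (1*p)*5 = p*5 = 5*p)
404721/B(174) + 345173/((U(-222, -378) + 4467) + (42*8)*(-36)) = 404721/((5*174)) + 345173/((-222 + 4467) + (42*8)*(-36)) = 404721/870 + 345173/(4245 + 336*(-36)) = 404721*(1/870) + 345173/(4245 - 12096) = 134907/290 + 345173/(-7851) = 134907/290 + 345173*(-1/7851) = 134907/290 - 345173/7851 = 959054687/2276790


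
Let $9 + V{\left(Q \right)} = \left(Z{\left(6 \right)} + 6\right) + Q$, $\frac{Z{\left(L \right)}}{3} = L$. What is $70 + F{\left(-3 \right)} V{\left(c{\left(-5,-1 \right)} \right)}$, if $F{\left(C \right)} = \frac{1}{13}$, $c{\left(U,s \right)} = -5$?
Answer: $\frac{920}{13} \approx 70.769$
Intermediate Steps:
$Z{\left(L \right)} = 3 L$
$F{\left(C \right)} = \frac{1}{13}$
$V{\left(Q \right)} = 15 + Q$ ($V{\left(Q \right)} = -9 + \left(\left(3 \cdot 6 + 6\right) + Q\right) = -9 + \left(\left(18 + 6\right) + Q\right) = -9 + \left(24 + Q\right) = 15 + Q$)
$70 + F{\left(-3 \right)} V{\left(c{\left(-5,-1 \right)} \right)} = 70 + \frac{15 - 5}{13} = 70 + \frac{1}{13} \cdot 10 = 70 + \frac{10}{13} = \frac{920}{13}$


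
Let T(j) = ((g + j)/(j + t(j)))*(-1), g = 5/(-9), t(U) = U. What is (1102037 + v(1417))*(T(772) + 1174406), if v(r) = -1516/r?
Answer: 1960334279133109733/1514664 ≈ 1.2942e+12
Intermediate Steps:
g = -5/9 (g = 5*(-1/9) = -5/9 ≈ -0.55556)
T(j) = -(-5/9 + j)/(2*j) (T(j) = ((-5/9 + j)/(j + j))*(-1) = ((-5/9 + j)/((2*j)))*(-1) = ((-5/9 + j)*(1/(2*j)))*(-1) = ((-5/9 + j)/(2*j))*(-1) = -(-5/9 + j)/(2*j))
(1102037 + v(1417))*(T(772) + 1174406) = (1102037 - 1516/1417)*((1/18)*(5 - 9*772)/772 + 1174406) = (1102037 - 1516*1/1417)*((1/18)*(1/772)*(5 - 6948) + 1174406) = (1102037 - 1516/1417)*((1/18)*(1/772)*(-6943) + 1174406) = 1561584913*(-6943/13896 + 1174406)/1417 = (1561584913/1417)*(16319538833/13896) = 1960334279133109733/1514664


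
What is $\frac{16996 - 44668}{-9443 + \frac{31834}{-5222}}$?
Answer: $\frac{36125796}{12335795} \approx 2.9285$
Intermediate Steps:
$\frac{16996 - 44668}{-9443 + \frac{31834}{-5222}} = - \frac{27672}{-9443 + 31834 \left(- \frac{1}{5222}\right)} = - \frac{27672}{-9443 - \frac{15917}{2611}} = - \frac{27672}{- \frac{24671590}{2611}} = \left(-27672\right) \left(- \frac{2611}{24671590}\right) = \frac{36125796}{12335795}$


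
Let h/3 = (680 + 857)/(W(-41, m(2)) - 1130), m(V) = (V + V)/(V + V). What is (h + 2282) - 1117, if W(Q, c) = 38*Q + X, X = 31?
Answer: 3090794/2657 ≈ 1163.3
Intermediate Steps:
m(V) = 1 (m(V) = (2*V)/((2*V)) = (2*V)*(1/(2*V)) = 1)
W(Q, c) = 31 + 38*Q (W(Q, c) = 38*Q + 31 = 31 + 38*Q)
h = -4611/2657 (h = 3*((680 + 857)/((31 + 38*(-41)) - 1130)) = 3*(1537/((31 - 1558) - 1130)) = 3*(1537/(-1527 - 1130)) = 3*(1537/(-2657)) = 3*(1537*(-1/2657)) = 3*(-1537/2657) = -4611/2657 ≈ -1.7354)
(h + 2282) - 1117 = (-4611/2657 + 2282) - 1117 = 6058663/2657 - 1117 = 3090794/2657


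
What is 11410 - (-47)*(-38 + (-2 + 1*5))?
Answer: 9765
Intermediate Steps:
11410 - (-47)*(-38 + (-2 + 1*5)) = 11410 - (-47)*(-38 + (-2 + 5)) = 11410 - (-47)*(-38 + 3) = 11410 - (-47)*(-35) = 11410 - 1*1645 = 11410 - 1645 = 9765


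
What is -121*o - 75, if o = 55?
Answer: -6730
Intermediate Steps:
-121*o - 75 = -121*55 - 75 = -6655 - 75 = -6730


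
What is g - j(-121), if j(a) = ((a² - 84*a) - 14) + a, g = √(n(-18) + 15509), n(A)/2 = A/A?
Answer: -24670 + √15511 ≈ -24545.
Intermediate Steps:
n(A) = 2 (n(A) = 2*(A/A) = 2*1 = 2)
g = √15511 (g = √(2 + 15509) = √15511 ≈ 124.54)
j(a) = -14 + a² - 83*a (j(a) = (-14 + a² - 84*a) + a = -14 + a² - 83*a)
g - j(-121) = √15511 - (-14 + (-121)² - 83*(-121)) = √15511 - (-14 + 14641 + 10043) = √15511 - 1*24670 = √15511 - 24670 = -24670 + √15511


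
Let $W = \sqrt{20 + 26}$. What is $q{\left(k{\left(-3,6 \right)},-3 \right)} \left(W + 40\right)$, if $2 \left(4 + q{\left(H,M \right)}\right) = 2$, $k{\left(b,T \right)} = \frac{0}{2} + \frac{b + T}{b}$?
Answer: $-120 - 3 \sqrt{46} \approx -140.35$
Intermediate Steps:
$k{\left(b,T \right)} = \frac{T + b}{b}$ ($k{\left(b,T \right)} = 0 \cdot \frac{1}{2} + \frac{T + b}{b} = 0 + \frac{T + b}{b} = \frac{T + b}{b}$)
$q{\left(H,M \right)} = -3$ ($q{\left(H,M \right)} = -4 + \frac{1}{2} \cdot 2 = -4 + 1 = -3$)
$W = \sqrt{46} \approx 6.7823$
$q{\left(k{\left(-3,6 \right)},-3 \right)} \left(W + 40\right) = - 3 \left(\sqrt{46} + 40\right) = - 3 \left(40 + \sqrt{46}\right) = -120 - 3 \sqrt{46}$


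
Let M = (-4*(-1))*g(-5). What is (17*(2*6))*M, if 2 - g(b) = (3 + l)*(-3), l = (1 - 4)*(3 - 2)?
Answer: 1632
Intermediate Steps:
l = -3 (l = -3*1 = -3)
g(b) = 2 (g(b) = 2 - (3 - 3)*(-3) = 2 - 0*(-3) = 2 - 1*0 = 2 + 0 = 2)
M = 8 (M = -4*(-1)*2 = 4*2 = 8)
(17*(2*6))*M = (17*(2*6))*8 = (17*12)*8 = 204*8 = 1632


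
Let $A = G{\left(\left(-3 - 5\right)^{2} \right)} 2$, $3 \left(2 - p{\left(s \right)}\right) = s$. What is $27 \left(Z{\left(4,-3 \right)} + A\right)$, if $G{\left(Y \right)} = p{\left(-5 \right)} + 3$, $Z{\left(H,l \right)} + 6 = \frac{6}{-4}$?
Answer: $\frac{315}{2} \approx 157.5$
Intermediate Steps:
$p{\left(s \right)} = 2 - \frac{s}{3}$
$Z{\left(H,l \right)} = - \frac{15}{2}$ ($Z{\left(H,l \right)} = -6 + \frac{6}{-4} = -6 + 6 \left(- \frac{1}{4}\right) = -6 - \frac{3}{2} = - \frac{15}{2}$)
$G{\left(Y \right)} = \frac{20}{3}$ ($G{\left(Y \right)} = \left(2 - - \frac{5}{3}\right) + 3 = \left(2 + \frac{5}{3}\right) + 3 = \frac{11}{3} + 3 = \frac{20}{3}$)
$A = \frac{40}{3}$ ($A = \frac{20}{3} \cdot 2 = \frac{40}{3} \approx 13.333$)
$27 \left(Z{\left(4,-3 \right)} + A\right) = 27 \left(- \frac{15}{2} + \frac{40}{3}\right) = 27 \cdot \frac{35}{6} = \frac{315}{2}$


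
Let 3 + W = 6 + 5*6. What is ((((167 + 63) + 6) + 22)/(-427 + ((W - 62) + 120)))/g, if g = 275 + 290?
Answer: -43/31640 ≈ -0.0013590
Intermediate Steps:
W = 33 (W = -3 + (6 + 5*6) = -3 + (6 + 30) = -3 + 36 = 33)
g = 565
((((167 + 63) + 6) + 22)/(-427 + ((W - 62) + 120)))/g = ((((167 + 63) + 6) + 22)/(-427 + ((33 - 62) + 120)))/565 = (((230 + 6) + 22)/(-427 + (-29 + 120)))*(1/565) = ((236 + 22)/(-427 + 91))*(1/565) = (258/(-336))*(1/565) = (258*(-1/336))*(1/565) = -43/56*1/565 = -43/31640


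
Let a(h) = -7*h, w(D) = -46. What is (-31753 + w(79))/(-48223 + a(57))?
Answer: 31799/48622 ≈ 0.65400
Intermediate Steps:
(-31753 + w(79))/(-48223 + a(57)) = (-31753 - 46)/(-48223 - 7*57) = -31799/(-48223 - 399) = -31799/(-48622) = -31799*(-1/48622) = 31799/48622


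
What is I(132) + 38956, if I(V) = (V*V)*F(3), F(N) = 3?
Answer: 91228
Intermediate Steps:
I(V) = 3*V² (I(V) = (V*V)*3 = V²*3 = 3*V²)
I(132) + 38956 = 3*132² + 38956 = 3*17424 + 38956 = 52272 + 38956 = 91228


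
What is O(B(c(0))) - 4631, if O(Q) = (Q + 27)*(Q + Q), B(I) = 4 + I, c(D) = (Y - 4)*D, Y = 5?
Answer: -4383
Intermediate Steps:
c(D) = D (c(D) = (5 - 4)*D = 1*D = D)
O(Q) = 2*Q*(27 + Q) (O(Q) = (27 + Q)*(2*Q) = 2*Q*(27 + Q))
O(B(c(0))) - 4631 = 2*(4 + 0)*(27 + (4 + 0)) - 4631 = 2*4*(27 + 4) - 4631 = 2*4*31 - 4631 = 248 - 4631 = -4383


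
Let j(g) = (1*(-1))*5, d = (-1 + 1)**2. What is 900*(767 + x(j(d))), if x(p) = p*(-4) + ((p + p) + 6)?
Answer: 704700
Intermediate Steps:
d = 0 (d = 0**2 = 0)
j(g) = -5 (j(g) = -1*5 = -5)
x(p) = 6 - 2*p (x(p) = -4*p + (2*p + 6) = -4*p + (6 + 2*p) = 6 - 2*p)
900*(767 + x(j(d))) = 900*(767 + (6 - 2*(-5))) = 900*(767 + (6 + 10)) = 900*(767 + 16) = 900*783 = 704700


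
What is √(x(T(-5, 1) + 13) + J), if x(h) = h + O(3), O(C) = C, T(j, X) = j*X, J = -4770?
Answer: I*√4759 ≈ 68.985*I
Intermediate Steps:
T(j, X) = X*j
x(h) = 3 + h (x(h) = h + 3 = 3 + h)
√(x(T(-5, 1) + 13) + J) = √((3 + (1*(-5) + 13)) - 4770) = √((3 + (-5 + 13)) - 4770) = √((3 + 8) - 4770) = √(11 - 4770) = √(-4759) = I*√4759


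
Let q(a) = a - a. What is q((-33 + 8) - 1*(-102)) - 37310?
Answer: -37310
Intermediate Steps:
q(a) = 0
q((-33 + 8) - 1*(-102)) - 37310 = 0 - 37310 = -37310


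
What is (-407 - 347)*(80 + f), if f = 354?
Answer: -327236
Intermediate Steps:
(-407 - 347)*(80 + f) = (-407 - 347)*(80 + 354) = -754*434 = -327236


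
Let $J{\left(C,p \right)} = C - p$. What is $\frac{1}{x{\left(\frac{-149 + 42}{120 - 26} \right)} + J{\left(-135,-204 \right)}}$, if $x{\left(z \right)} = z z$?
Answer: $\frac{8836}{621133} \approx 0.014226$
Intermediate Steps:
$x{\left(z \right)} = z^{2}$
$\frac{1}{x{\left(\frac{-149 + 42}{120 - 26} \right)} + J{\left(-135,-204 \right)}} = \frac{1}{\left(\frac{-149 + 42}{120 - 26}\right)^{2} - -69} = \frac{1}{\left(- \frac{107}{94}\right)^{2} + \left(-135 + 204\right)} = \frac{1}{\left(\left(-107\right) \frac{1}{94}\right)^{2} + 69} = \frac{1}{\left(- \frac{107}{94}\right)^{2} + 69} = \frac{1}{\frac{11449}{8836} + 69} = \frac{1}{\frac{621133}{8836}} = \frac{8836}{621133}$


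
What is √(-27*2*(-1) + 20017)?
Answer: √20071 ≈ 141.67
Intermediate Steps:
√(-27*2*(-1) + 20017) = √(-54*(-1) + 20017) = √(54 + 20017) = √20071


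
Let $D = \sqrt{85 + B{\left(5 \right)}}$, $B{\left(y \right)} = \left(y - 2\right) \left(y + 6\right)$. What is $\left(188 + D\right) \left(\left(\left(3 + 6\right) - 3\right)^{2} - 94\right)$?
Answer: $-10904 - 58 \sqrt{118} \approx -11534.0$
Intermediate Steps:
$B{\left(y \right)} = \left(-2 + y\right) \left(6 + y\right)$
$D = \sqrt{118}$ ($D = \sqrt{85 + \left(-12 + 5^{2} + 4 \cdot 5\right)} = \sqrt{85 + \left(-12 + 25 + 20\right)} = \sqrt{85 + 33} = \sqrt{118} \approx 10.863$)
$\left(188 + D\right) \left(\left(\left(3 + 6\right) - 3\right)^{2} - 94\right) = \left(188 + \sqrt{118}\right) \left(\left(\left(3 + 6\right) - 3\right)^{2} - 94\right) = \left(188 + \sqrt{118}\right) \left(\left(9 - 3\right)^{2} - 94\right) = \left(188 + \sqrt{118}\right) \left(6^{2} - 94\right) = \left(188 + \sqrt{118}\right) \left(36 - 94\right) = \left(188 + \sqrt{118}\right) \left(-58\right) = -10904 - 58 \sqrt{118}$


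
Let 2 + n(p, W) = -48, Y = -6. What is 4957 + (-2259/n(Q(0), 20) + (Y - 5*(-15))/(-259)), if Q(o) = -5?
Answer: 64774781/12950 ≈ 5001.9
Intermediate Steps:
n(p, W) = -50 (n(p, W) = -2 - 48 = -50)
4957 + (-2259/n(Q(0), 20) + (Y - 5*(-15))/(-259)) = 4957 + (-2259/(-50) + (-6 - 5*(-15))/(-259)) = 4957 + (-2259*(-1/50) + (-6 + 75)*(-1/259)) = 4957 + (2259/50 + 69*(-1/259)) = 4957 + (2259/50 - 69/259) = 4957 + 581631/12950 = 64774781/12950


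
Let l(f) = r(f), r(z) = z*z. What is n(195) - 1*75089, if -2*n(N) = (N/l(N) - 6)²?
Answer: -5711885011/76050 ≈ -75107.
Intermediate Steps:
r(z) = z²
l(f) = f²
n(N) = -(-6 + 1/N)²/2 (n(N) = -(N/(N²) - 6)²/2 = -(N/N² - 6)²/2 = -(1/N - 6)²/2 = -(-6 + 1/N)²/2)
n(195) - 1*75089 = -½*(-1 + 6*195)²/195² - 1*75089 = -½*1/38025*(-1 + 1170)² - 75089 = -½*1/38025*1169² - 75089 = -½*1/38025*1366561 - 75089 = -1366561/76050 - 75089 = -5711885011/76050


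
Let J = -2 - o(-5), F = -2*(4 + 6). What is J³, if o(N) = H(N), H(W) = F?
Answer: 5832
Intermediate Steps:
F = -20 (F = -2*10 = -20)
H(W) = -20
o(N) = -20
J = 18 (J = -2 - 1*(-20) = -2 + 20 = 18)
J³ = 18³ = 5832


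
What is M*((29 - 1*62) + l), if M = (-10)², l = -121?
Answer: -15400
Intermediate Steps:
M = 100
M*((29 - 1*62) + l) = 100*((29 - 1*62) - 121) = 100*((29 - 62) - 121) = 100*(-33 - 121) = 100*(-154) = -15400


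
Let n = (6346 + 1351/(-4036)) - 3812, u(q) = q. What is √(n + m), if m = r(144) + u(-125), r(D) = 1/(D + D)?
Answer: √1412478647570/24216 ≈ 49.078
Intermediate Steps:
r(D) = 1/(2*D)
m = -35999/288 (m = (½)/144 - 125 = (½)*(1/144) - 125 = 1/288 - 125 = -35999/288 ≈ -125.00)
n = 10225873/4036 (n = (6346 + 1351*(-1/4036)) - 3812 = (6346 - 1351/4036) - 3812 = 25611105/4036 - 3812 = 10225873/4036 ≈ 2533.7)
√(n + m) = √(10225873/4036 - 35999/288) = √(699939865/290592) = √1412478647570/24216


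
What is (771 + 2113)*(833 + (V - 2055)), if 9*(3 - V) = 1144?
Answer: -34939660/9 ≈ -3.8822e+6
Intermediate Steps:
V = -1117/9 (V = 3 - ⅑*1144 = 3 - 1144/9 = -1117/9 ≈ -124.11)
(771 + 2113)*(833 + (V - 2055)) = (771 + 2113)*(833 + (-1117/9 - 2055)) = 2884*(833 - 19612/9) = 2884*(-12115/9) = -34939660/9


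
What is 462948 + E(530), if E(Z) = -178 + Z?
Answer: 463300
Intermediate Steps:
462948 + E(530) = 462948 + (-178 + 530) = 462948 + 352 = 463300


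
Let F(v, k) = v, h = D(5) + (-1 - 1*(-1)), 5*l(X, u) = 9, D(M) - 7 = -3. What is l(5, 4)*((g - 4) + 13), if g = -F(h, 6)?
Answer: 9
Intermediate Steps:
D(M) = 4 (D(M) = 7 - 3 = 4)
l(X, u) = 9/5 (l(X, u) = (⅕)*9 = 9/5)
h = 4 (h = 4 + (-1 - 1*(-1)) = 4 + (-1 + 1) = 4 + 0 = 4)
g = -4 (g = -1*4 = -4)
l(5, 4)*((g - 4) + 13) = 9*((-4 - 4) + 13)/5 = 9*(-8 + 13)/5 = (9/5)*5 = 9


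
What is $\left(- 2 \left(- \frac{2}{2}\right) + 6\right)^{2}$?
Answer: $64$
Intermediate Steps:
$\left(- 2 \left(- \frac{2}{2}\right) + 6\right)^{2} = \left(- 2 \left(\left(-2\right) \frac{1}{2}\right) + 6\right)^{2} = \left(\left(-2\right) \left(-1\right) + 6\right)^{2} = \left(2 + 6\right)^{2} = 8^{2} = 64$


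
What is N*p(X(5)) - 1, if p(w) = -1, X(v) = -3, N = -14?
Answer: 13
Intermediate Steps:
N*p(X(5)) - 1 = -14*(-1) - 1 = 14 - 1 = 13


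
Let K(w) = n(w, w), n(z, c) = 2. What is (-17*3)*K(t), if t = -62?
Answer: -102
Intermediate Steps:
K(w) = 2
(-17*3)*K(t) = -17*3*2 = -51*2 = -102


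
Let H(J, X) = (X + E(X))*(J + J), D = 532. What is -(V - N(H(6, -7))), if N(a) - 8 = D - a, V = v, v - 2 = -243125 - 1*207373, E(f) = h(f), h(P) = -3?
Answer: 451156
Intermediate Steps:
E(f) = -3
H(J, X) = 2*J*(-3 + X) (H(J, X) = (X - 3)*(J + J) = (-3 + X)*(2*J) = 2*J*(-3 + X))
v = -450496 (v = 2 + (-243125 - 1*207373) = 2 + (-243125 - 207373) = 2 - 450498 = -450496)
V = -450496
N(a) = 540 - a (N(a) = 8 + (532 - a) = 540 - a)
-(V - N(H(6, -7))) = -(-450496 - (540 - 2*6*(-3 - 7))) = -(-450496 - (540 - 2*6*(-10))) = -(-450496 - (540 - 1*(-120))) = -(-450496 - (540 + 120)) = -(-450496 - 1*660) = -(-450496 - 660) = -1*(-451156) = 451156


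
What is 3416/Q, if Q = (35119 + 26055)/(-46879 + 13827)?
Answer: -56452816/30587 ≈ -1845.6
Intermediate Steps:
Q = -30587/16526 (Q = 61174/(-33052) = 61174*(-1/33052) = -30587/16526 ≈ -1.8508)
3416/Q = 3416/(-30587/16526) = 3416*(-16526/30587) = -56452816/30587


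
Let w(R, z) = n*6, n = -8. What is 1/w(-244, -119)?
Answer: -1/48 ≈ -0.020833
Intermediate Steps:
w(R, z) = -48 (w(R, z) = -8*6 = -48)
1/w(-244, -119) = 1/(-48) = -1/48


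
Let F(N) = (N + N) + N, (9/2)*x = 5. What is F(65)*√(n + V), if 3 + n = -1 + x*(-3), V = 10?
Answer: 130*√6 ≈ 318.43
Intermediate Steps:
x = 10/9 (x = (2/9)*5 = 10/9 ≈ 1.1111)
F(N) = 3*N (F(N) = 2*N + N = 3*N)
n = -22/3 (n = -3 + (-1 + (10/9)*(-3)) = -3 + (-1 - 10/3) = -3 - 13/3 = -22/3 ≈ -7.3333)
F(65)*√(n + V) = (3*65)*√(-22/3 + 10) = 195*√(8/3) = 195*(2*√6/3) = 130*√6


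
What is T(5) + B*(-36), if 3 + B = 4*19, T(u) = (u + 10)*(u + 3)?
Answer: -2508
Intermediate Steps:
T(u) = (3 + u)*(10 + u) (T(u) = (10 + u)*(3 + u) = (3 + u)*(10 + u))
B = 73 (B = -3 + 4*19 = -3 + 76 = 73)
T(5) + B*(-36) = (30 + 5² + 13*5) + 73*(-36) = (30 + 25 + 65) - 2628 = 120 - 2628 = -2508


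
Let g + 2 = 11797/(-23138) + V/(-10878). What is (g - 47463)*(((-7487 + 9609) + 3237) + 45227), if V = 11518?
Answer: -50363024459894905/20974597 ≈ -2.4011e+9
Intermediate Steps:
g = -449110789/125847582 (g = -2 + (11797/(-23138) + 11518/(-10878)) = -2 + (11797*(-1/23138) + 11518*(-1/10878)) = -2 + (-11797/23138 - 5759/5439) = -2 - 197415625/125847582 = -449110789/125847582 ≈ -3.5687)
(g - 47463)*(((-7487 + 9609) + 3237) + 45227) = (-449110789/125847582 - 47463)*(((-7487 + 9609) + 3237) + 45227) = -5973552895255*((2122 + 3237) + 45227)/125847582 = -5973552895255*(5359 + 45227)/125847582 = -5973552895255/125847582*50586 = -50363024459894905/20974597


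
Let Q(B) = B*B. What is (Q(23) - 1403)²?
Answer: 763876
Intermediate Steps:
Q(B) = B²
(Q(23) - 1403)² = (23² - 1403)² = (529 - 1403)² = (-874)² = 763876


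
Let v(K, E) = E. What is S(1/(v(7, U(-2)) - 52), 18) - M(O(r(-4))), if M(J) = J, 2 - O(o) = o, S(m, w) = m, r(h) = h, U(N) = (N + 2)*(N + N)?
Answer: -313/52 ≈ -6.0192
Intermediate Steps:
U(N) = 2*N*(2 + N) (U(N) = (2 + N)*(2*N) = 2*N*(2 + N))
O(o) = 2 - o
S(1/(v(7, U(-2)) - 52), 18) - M(O(r(-4))) = 1/(2*(-2)*(2 - 2) - 52) - (2 - 1*(-4)) = 1/(2*(-2)*0 - 52) - (2 + 4) = 1/(0 - 52) - 1*6 = 1/(-52) - 6 = -1/52 - 6 = -313/52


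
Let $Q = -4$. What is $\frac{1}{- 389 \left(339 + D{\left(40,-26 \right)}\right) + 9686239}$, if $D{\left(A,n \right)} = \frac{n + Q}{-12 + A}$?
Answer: $\frac{14}{133766987} \approx 1.0466 \cdot 10^{-7}$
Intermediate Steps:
$D{\left(A,n \right)} = \frac{-4 + n}{-12 + A}$ ($D{\left(A,n \right)} = \frac{n - 4}{-12 + A} = \frac{-4 + n}{-12 + A}$)
$\frac{1}{- 389 \left(339 + D{\left(40,-26 \right)}\right) + 9686239} = \frac{1}{- 389 \left(339 + \frac{-4 - 26}{-12 + 40}\right) + 9686239} = \frac{1}{- 389 \left(339 + \frac{1}{28} \left(-30\right)\right) + 9686239} = \frac{1}{- 389 \left(339 - \frac{15}{14}\right) + 9686239} = \frac{1}{\left(-389\right) \frac{4731}{14} + 9686239} = \frac{1}{- \frac{1840359}{14} + 9686239} = \frac{1}{\frac{133766987}{14}} = \frac{14}{133766987}$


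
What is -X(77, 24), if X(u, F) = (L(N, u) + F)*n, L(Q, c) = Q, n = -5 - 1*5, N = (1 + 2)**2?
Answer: 330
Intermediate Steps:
N = 9 (N = 3**2 = 9)
n = -10 (n = -5 - 5 = -10)
X(u, F) = -90 - 10*F (X(u, F) = (9 + F)*(-10) = -90 - 10*F)
-X(77, 24) = -(-90 - 10*24) = -(-90 - 240) = -1*(-330) = 330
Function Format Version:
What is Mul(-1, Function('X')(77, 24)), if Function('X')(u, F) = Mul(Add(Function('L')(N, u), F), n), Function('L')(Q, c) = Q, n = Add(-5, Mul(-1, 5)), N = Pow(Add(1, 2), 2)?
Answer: 330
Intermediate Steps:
N = 9 (N = Pow(3, 2) = 9)
n = -10 (n = Add(-5, -5) = -10)
Function('X')(u, F) = Add(-90, Mul(-10, F)) (Function('X')(u, F) = Mul(Add(9, F), -10) = Add(-90, Mul(-10, F)))
Mul(-1, Function('X')(77, 24)) = Mul(-1, Add(-90, Mul(-10, 24))) = Mul(-1, Add(-90, -240)) = Mul(-1, -330) = 330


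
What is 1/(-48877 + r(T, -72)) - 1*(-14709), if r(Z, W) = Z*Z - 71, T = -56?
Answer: 673848707/45812 ≈ 14709.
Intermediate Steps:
r(Z, W) = -71 + Z**2 (r(Z, W) = Z**2 - 71 = -71 + Z**2)
1/(-48877 + r(T, -72)) - 1*(-14709) = 1/(-48877 + (-71 + (-56)**2)) - 1*(-14709) = 1/(-48877 + (-71 + 3136)) + 14709 = 1/(-48877 + 3065) + 14709 = 1/(-45812) + 14709 = -1/45812 + 14709 = 673848707/45812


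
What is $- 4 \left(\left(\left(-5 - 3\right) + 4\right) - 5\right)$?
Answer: $36$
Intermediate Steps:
$- 4 \left(\left(\left(-5 - 3\right) + 4\right) - 5\right) = - 4 \left(\left(-8 + 4\right) - 5\right) = - 4 \left(-4 - 5\right) = \left(-4\right) \left(-9\right) = 36$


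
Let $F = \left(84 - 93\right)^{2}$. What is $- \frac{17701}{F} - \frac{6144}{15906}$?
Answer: $- \frac{47008295}{214731} \approx -218.92$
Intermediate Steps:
$F = 81$ ($F = \left(-9\right)^{2} = 81$)
$- \frac{17701}{F} - \frac{6144}{15906} = - \frac{17701}{81} - \frac{6144}{15906} = \left(-17701\right) \frac{1}{81} - \frac{1024}{2651} = - \frac{17701}{81} - \frac{1024}{2651} = - \frac{47008295}{214731}$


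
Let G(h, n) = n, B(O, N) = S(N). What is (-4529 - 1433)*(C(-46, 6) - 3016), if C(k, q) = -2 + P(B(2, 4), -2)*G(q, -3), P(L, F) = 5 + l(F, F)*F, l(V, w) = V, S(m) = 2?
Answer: 18154290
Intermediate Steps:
B(O, N) = 2
P(L, F) = 5 + F² (P(L, F) = 5 + F*F = 5 + F²)
C(k, q) = -29 (C(k, q) = -2 + (5 + (-2)²)*(-3) = -2 + (5 + 4)*(-3) = -2 + 9*(-3) = -2 - 27 = -29)
(-4529 - 1433)*(C(-46, 6) - 3016) = (-4529 - 1433)*(-29 - 3016) = -5962*(-3045) = 18154290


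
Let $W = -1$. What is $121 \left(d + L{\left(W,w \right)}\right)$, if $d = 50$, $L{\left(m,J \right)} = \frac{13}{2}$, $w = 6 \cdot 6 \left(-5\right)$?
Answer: $\frac{13673}{2} \approx 6836.5$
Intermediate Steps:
$w = -180$ ($w = 36 \left(-5\right) = -180$)
$L{\left(m,J \right)} = \frac{13}{2}$ ($L{\left(m,J \right)} = 13 \cdot \frac{1}{2} = \frac{13}{2}$)
$121 \left(d + L{\left(W,w \right)}\right) = 121 \left(50 + \frac{13}{2}\right) = 121 \cdot \frac{113}{2} = \frac{13673}{2}$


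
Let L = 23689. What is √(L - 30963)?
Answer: I*√7274 ≈ 85.288*I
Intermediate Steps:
√(L - 30963) = √(23689 - 30963) = √(-7274) = I*√7274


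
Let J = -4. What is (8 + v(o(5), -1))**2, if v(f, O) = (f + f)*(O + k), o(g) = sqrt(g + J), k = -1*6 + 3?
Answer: 0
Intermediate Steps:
k = -3 (k = -6 + 3 = -3)
o(g) = sqrt(-4 + g) (o(g) = sqrt(g - 4) = sqrt(-4 + g))
v(f, O) = 2*f*(-3 + O) (v(f, O) = (f + f)*(O - 3) = (2*f)*(-3 + O) = 2*f*(-3 + O))
(8 + v(o(5), -1))**2 = (8 + 2*sqrt(-4 + 5)*(-3 - 1))**2 = (8 + 2*sqrt(1)*(-4))**2 = (8 + 2*1*(-4))**2 = (8 - 8)**2 = 0**2 = 0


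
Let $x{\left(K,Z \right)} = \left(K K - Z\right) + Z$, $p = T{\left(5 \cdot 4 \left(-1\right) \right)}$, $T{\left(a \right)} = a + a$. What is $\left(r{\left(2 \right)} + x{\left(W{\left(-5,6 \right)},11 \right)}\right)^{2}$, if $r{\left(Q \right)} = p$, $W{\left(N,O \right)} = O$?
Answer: $16$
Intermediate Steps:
$T{\left(a \right)} = 2 a$
$p = -40$ ($p = 2 \cdot 5 \cdot 4 \left(-1\right) = 2 \cdot 20 \left(-1\right) = 2 \left(-20\right) = -40$)
$r{\left(Q \right)} = -40$
$x{\left(K,Z \right)} = K^{2}$ ($x{\left(K,Z \right)} = \left(K^{2} - Z\right) + Z = K^{2}$)
$\left(r{\left(2 \right)} + x{\left(W{\left(-5,6 \right)},11 \right)}\right)^{2} = \left(-40 + 6^{2}\right)^{2} = \left(-40 + 36\right)^{2} = \left(-4\right)^{2} = 16$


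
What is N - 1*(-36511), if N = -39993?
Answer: -3482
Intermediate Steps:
N - 1*(-36511) = -39993 - 1*(-36511) = -39993 + 36511 = -3482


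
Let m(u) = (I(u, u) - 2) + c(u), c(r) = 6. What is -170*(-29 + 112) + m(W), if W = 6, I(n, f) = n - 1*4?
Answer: -14104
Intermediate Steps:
I(n, f) = -4 + n (I(n, f) = n - 4 = -4 + n)
m(u) = u (m(u) = ((-4 + u) - 2) + 6 = (-6 + u) + 6 = u)
-170*(-29 + 112) + m(W) = -170*(-29 + 112) + 6 = -170*83 + 6 = -14110 + 6 = -14104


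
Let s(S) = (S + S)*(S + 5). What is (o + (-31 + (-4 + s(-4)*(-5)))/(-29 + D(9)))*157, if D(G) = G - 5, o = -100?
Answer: -78657/5 ≈ -15731.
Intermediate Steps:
s(S) = 2*S*(5 + S) (s(S) = (2*S)*(5 + S) = 2*S*(5 + S))
D(G) = -5 + G
(o + (-31 + (-4 + s(-4)*(-5)))/(-29 + D(9)))*157 = (-100 + (-31 + (-4 + (2*(-4)*(5 - 4))*(-5)))/(-29 + (-5 + 9)))*157 = (-100 + (-31 + (-4 + (2*(-4)*1)*(-5)))/(-29 + 4))*157 = (-100 + (-31 + (-4 - 8*(-5)))/(-25))*157 = (-100 + (-31 + (-4 + 40))*(-1/25))*157 = (-100 + (-31 + 36)*(-1/25))*157 = (-100 + 5*(-1/25))*157 = (-100 - 1/5)*157 = -501/5*157 = -78657/5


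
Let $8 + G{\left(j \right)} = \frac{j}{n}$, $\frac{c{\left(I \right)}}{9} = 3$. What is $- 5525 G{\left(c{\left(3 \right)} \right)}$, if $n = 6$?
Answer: $\frac{38675}{2} \approx 19338.0$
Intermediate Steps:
$c{\left(I \right)} = 27$ ($c{\left(I \right)} = 9 \cdot 3 = 27$)
$G{\left(j \right)} = -8 + \frac{j}{6}$
$- 5525 G{\left(c{\left(3 \right)} \right)} = - 5525 \left(-8 + \frac{1}{6} \cdot 27\right) = - 5525 \left(-8 + \frac{9}{2}\right) = \left(-5525\right) \left(- \frac{7}{2}\right) = \frac{38675}{2}$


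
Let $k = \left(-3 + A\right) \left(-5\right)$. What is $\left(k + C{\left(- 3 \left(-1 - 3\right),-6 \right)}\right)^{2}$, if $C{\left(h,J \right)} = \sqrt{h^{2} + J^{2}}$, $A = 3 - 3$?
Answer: $405 + 180 \sqrt{5} \approx 807.49$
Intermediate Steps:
$A = 0$
$k = 15$ ($k = \left(-3 + 0\right) \left(-5\right) = \left(-3\right) \left(-5\right) = 15$)
$C{\left(h,J \right)} = \sqrt{J^{2} + h^{2}}$
$\left(k + C{\left(- 3 \left(-1 - 3\right),-6 \right)}\right)^{2} = \left(15 + \sqrt{\left(-6\right)^{2} + \left(- 3 \left(-1 - 3\right)\right)^{2}}\right)^{2} = \left(15 + \sqrt{36 + \left(\left(-3\right) \left(-4\right)\right)^{2}}\right)^{2} = \left(15 + \sqrt{36 + 12^{2}}\right)^{2} = \left(15 + \sqrt{36 + 144}\right)^{2} = \left(15 + \sqrt{180}\right)^{2} = \left(15 + 6 \sqrt{5}\right)^{2}$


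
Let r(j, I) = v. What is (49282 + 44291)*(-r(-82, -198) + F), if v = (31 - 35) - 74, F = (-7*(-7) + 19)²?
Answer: 439980246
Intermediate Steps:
F = 4624 (F = (49 + 19)² = 68² = 4624)
v = -78 (v = -4 - 74 = -78)
r(j, I) = -78
(49282 + 44291)*(-r(-82, -198) + F) = (49282 + 44291)*(-1*(-78) + 4624) = 93573*(78 + 4624) = 93573*4702 = 439980246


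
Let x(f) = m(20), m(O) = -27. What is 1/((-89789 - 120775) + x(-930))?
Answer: -1/210591 ≈ -4.7485e-6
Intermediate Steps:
x(f) = -27
1/((-89789 - 120775) + x(-930)) = 1/((-89789 - 120775) - 27) = 1/(-210564 - 27) = 1/(-210591) = -1/210591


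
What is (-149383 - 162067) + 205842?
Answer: -105608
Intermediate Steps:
(-149383 - 162067) + 205842 = -311450 + 205842 = -105608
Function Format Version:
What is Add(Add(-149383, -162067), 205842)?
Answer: -105608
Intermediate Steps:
Add(Add(-149383, -162067), 205842) = Add(-311450, 205842) = -105608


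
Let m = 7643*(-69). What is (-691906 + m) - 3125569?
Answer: -4344842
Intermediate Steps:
m = -527367
(-691906 + m) - 3125569 = (-691906 - 527367) - 3125569 = -1219273 - 3125569 = -4344842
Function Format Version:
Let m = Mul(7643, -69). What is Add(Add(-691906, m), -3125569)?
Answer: -4344842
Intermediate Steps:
m = -527367
Add(Add(-691906, m), -3125569) = Add(Add(-691906, -527367), -3125569) = Add(-1219273, -3125569) = -4344842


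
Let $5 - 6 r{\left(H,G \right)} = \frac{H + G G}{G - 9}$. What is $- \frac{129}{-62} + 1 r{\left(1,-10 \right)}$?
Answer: $\frac{13429}{3534} \approx 3.7999$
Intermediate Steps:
$r{\left(H,G \right)} = \frac{5}{6} - \frac{H + G^{2}}{6 \left(-9 + G\right)}$ ($r{\left(H,G \right)} = \frac{5}{6} - \frac{\left(H + G G\right) \frac{1}{G - 9}}{6} = \frac{5}{6} - \frac{\left(H + G^{2}\right) \frac{1}{-9 + G}}{6} = \frac{5}{6} - \frac{\frac{1}{-9 + G} \left(H + G^{2}\right)}{6} = \frac{5}{6} - \frac{H + G^{2}}{6 \left(-9 + G\right)}$)
$- \frac{129}{-62} + 1 r{\left(1,-10 \right)} = - \frac{129}{-62} + 1 \frac{-45 - 1 - \left(-10\right)^{2} + 5 \left(-10\right)}{6 \left(-9 - 10\right)} = \left(-129\right) \left(- \frac{1}{62}\right) + 1 \frac{-45 - 1 - 100 - 50}{6 \left(-19\right)} = \frac{129}{62} + 1 \cdot \frac{1}{6} \left(- \frac{1}{19}\right) \left(-45 - 1 - 100 - 50\right) = \frac{129}{62} + 1 \cdot \frac{1}{6} \left(- \frac{1}{19}\right) \left(-196\right) = \frac{129}{62} + 1 \cdot \frac{98}{57} = \frac{129}{62} + \frac{98}{57} = \frac{13429}{3534}$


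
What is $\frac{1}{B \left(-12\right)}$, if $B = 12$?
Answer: $- \frac{1}{144} \approx -0.0069444$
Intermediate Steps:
$\frac{1}{B \left(-12\right)} = \frac{1}{12 \left(-12\right)} = \frac{1}{-144} = - \frac{1}{144}$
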